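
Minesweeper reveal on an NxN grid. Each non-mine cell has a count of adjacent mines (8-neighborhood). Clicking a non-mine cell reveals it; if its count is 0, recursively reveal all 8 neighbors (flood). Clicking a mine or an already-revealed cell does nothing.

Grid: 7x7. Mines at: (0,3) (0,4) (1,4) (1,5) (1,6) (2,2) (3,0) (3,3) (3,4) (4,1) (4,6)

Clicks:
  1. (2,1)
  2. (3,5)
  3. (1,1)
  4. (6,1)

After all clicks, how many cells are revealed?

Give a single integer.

Click 1 (2,1) count=2: revealed 1 new [(2,1)] -> total=1
Click 2 (3,5) count=2: revealed 1 new [(3,5)] -> total=2
Click 3 (1,1) count=1: revealed 1 new [(1,1)] -> total=3
Click 4 (6,1) count=0: revealed 18 new [(4,2) (4,3) (4,4) (4,5) (5,0) (5,1) (5,2) (5,3) (5,4) (5,5) (5,6) (6,0) (6,1) (6,2) (6,3) (6,4) (6,5) (6,6)] -> total=21

Answer: 21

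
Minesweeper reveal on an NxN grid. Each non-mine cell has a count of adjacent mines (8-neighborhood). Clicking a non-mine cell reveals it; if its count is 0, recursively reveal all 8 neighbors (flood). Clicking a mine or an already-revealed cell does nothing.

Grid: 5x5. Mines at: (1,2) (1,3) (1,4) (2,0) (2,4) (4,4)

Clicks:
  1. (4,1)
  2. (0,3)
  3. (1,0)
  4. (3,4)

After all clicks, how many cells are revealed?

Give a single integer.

Click 1 (4,1) count=0: revealed 11 new [(2,1) (2,2) (2,3) (3,0) (3,1) (3,2) (3,3) (4,0) (4,1) (4,2) (4,3)] -> total=11
Click 2 (0,3) count=3: revealed 1 new [(0,3)] -> total=12
Click 3 (1,0) count=1: revealed 1 new [(1,0)] -> total=13
Click 4 (3,4) count=2: revealed 1 new [(3,4)] -> total=14

Answer: 14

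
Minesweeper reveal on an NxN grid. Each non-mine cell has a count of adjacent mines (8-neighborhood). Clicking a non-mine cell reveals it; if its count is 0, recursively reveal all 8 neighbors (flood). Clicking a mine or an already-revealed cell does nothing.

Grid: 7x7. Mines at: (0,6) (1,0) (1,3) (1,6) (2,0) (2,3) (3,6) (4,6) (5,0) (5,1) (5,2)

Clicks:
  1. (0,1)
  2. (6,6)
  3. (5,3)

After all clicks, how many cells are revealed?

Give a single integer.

Click 1 (0,1) count=1: revealed 1 new [(0,1)] -> total=1
Click 2 (6,6) count=0: revealed 14 new [(3,3) (3,4) (3,5) (4,3) (4,4) (4,5) (5,3) (5,4) (5,5) (5,6) (6,3) (6,4) (6,5) (6,6)] -> total=15
Click 3 (5,3) count=1: revealed 0 new [(none)] -> total=15

Answer: 15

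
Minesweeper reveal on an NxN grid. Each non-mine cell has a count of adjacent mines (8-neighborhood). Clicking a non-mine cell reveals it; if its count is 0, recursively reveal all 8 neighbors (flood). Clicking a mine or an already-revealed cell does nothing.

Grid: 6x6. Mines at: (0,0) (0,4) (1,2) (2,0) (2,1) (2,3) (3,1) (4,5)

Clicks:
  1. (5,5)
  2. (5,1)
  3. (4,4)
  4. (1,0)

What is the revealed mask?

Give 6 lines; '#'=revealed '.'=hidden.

Answer: ......
#.....
......
..###.
#####.
######

Derivation:
Click 1 (5,5) count=1: revealed 1 new [(5,5)] -> total=1
Click 2 (5,1) count=0: revealed 13 new [(3,2) (3,3) (3,4) (4,0) (4,1) (4,2) (4,3) (4,4) (5,0) (5,1) (5,2) (5,3) (5,4)] -> total=14
Click 3 (4,4) count=1: revealed 0 new [(none)] -> total=14
Click 4 (1,0) count=3: revealed 1 new [(1,0)] -> total=15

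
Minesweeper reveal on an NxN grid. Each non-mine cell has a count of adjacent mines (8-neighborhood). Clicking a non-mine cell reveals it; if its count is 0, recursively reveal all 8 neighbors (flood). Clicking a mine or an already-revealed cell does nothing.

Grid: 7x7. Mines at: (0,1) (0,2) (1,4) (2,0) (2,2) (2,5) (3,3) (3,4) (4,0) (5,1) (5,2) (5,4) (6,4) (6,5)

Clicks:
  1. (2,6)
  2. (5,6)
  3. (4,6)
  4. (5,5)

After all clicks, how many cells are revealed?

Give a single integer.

Click 1 (2,6) count=1: revealed 1 new [(2,6)] -> total=1
Click 2 (5,6) count=1: revealed 1 new [(5,6)] -> total=2
Click 3 (4,6) count=0: revealed 5 new [(3,5) (3,6) (4,5) (4,6) (5,5)] -> total=7
Click 4 (5,5) count=3: revealed 0 new [(none)] -> total=7

Answer: 7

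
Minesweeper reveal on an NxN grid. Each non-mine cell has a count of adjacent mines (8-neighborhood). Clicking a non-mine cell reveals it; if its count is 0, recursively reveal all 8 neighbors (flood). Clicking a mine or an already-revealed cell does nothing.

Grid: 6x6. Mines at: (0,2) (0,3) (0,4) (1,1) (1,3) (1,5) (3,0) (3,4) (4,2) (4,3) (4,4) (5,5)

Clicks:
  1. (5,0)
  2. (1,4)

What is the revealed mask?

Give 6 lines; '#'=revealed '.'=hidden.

Answer: ......
....#.
......
......
##....
##....

Derivation:
Click 1 (5,0) count=0: revealed 4 new [(4,0) (4,1) (5,0) (5,1)] -> total=4
Click 2 (1,4) count=4: revealed 1 new [(1,4)] -> total=5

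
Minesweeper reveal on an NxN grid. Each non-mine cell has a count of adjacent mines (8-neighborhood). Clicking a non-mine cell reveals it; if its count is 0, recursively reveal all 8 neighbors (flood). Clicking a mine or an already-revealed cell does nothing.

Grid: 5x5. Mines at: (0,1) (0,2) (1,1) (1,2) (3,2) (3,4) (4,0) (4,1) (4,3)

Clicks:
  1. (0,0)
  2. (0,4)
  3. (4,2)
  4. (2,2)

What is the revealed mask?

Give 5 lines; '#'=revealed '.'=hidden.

Click 1 (0,0) count=2: revealed 1 new [(0,0)] -> total=1
Click 2 (0,4) count=0: revealed 6 new [(0,3) (0,4) (1,3) (1,4) (2,3) (2,4)] -> total=7
Click 3 (4,2) count=3: revealed 1 new [(4,2)] -> total=8
Click 4 (2,2) count=3: revealed 1 new [(2,2)] -> total=9

Answer: #..##
...##
..###
.....
..#..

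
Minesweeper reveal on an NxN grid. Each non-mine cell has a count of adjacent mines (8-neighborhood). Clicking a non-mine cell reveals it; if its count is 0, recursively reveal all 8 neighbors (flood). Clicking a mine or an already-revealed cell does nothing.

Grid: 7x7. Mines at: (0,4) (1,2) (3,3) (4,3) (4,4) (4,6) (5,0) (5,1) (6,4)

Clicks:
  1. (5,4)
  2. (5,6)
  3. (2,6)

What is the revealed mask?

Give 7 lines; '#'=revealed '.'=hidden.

Click 1 (5,4) count=3: revealed 1 new [(5,4)] -> total=1
Click 2 (5,6) count=1: revealed 1 new [(5,6)] -> total=2
Click 3 (2,6) count=0: revealed 11 new [(0,5) (0,6) (1,4) (1,5) (1,6) (2,4) (2,5) (2,6) (3,4) (3,5) (3,6)] -> total=13

Answer: .....##
....###
....###
....###
.......
....#.#
.......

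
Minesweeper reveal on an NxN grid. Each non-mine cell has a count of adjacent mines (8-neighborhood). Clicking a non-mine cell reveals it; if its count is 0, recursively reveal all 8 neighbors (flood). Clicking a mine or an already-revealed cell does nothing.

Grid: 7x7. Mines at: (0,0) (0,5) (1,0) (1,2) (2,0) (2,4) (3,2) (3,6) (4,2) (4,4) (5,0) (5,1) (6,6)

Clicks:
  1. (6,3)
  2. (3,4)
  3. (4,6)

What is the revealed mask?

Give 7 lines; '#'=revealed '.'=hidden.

Answer: .......
.......
.......
....#..
......#
..####.
..####.

Derivation:
Click 1 (6,3) count=0: revealed 8 new [(5,2) (5,3) (5,4) (5,5) (6,2) (6,3) (6,4) (6,5)] -> total=8
Click 2 (3,4) count=2: revealed 1 new [(3,4)] -> total=9
Click 3 (4,6) count=1: revealed 1 new [(4,6)] -> total=10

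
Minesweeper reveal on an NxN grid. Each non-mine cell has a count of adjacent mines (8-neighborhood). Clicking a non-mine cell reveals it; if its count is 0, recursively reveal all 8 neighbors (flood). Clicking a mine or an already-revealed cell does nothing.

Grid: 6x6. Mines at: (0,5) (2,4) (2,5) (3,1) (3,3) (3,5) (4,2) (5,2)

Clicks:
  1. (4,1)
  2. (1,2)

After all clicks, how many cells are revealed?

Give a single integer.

Answer: 15

Derivation:
Click 1 (4,1) count=3: revealed 1 new [(4,1)] -> total=1
Click 2 (1,2) count=0: revealed 14 new [(0,0) (0,1) (0,2) (0,3) (0,4) (1,0) (1,1) (1,2) (1,3) (1,4) (2,0) (2,1) (2,2) (2,3)] -> total=15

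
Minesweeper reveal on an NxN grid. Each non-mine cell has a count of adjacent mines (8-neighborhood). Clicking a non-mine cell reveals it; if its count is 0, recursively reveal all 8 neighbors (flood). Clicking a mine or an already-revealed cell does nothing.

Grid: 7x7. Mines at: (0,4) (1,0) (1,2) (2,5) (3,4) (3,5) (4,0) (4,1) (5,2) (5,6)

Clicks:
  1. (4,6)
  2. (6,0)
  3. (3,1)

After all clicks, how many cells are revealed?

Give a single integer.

Click 1 (4,6) count=2: revealed 1 new [(4,6)] -> total=1
Click 2 (6,0) count=0: revealed 4 new [(5,0) (5,1) (6,0) (6,1)] -> total=5
Click 3 (3,1) count=2: revealed 1 new [(3,1)] -> total=6

Answer: 6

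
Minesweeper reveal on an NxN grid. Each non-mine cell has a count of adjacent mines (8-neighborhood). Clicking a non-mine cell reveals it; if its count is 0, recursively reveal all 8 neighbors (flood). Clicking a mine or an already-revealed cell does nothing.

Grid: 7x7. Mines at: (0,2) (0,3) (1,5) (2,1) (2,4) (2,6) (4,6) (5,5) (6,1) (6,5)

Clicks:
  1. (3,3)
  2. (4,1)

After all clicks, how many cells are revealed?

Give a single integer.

Click 1 (3,3) count=1: revealed 1 new [(3,3)] -> total=1
Click 2 (4,1) count=0: revealed 17 new [(3,0) (3,1) (3,2) (3,4) (4,0) (4,1) (4,2) (4,3) (4,4) (5,0) (5,1) (5,2) (5,3) (5,4) (6,2) (6,3) (6,4)] -> total=18

Answer: 18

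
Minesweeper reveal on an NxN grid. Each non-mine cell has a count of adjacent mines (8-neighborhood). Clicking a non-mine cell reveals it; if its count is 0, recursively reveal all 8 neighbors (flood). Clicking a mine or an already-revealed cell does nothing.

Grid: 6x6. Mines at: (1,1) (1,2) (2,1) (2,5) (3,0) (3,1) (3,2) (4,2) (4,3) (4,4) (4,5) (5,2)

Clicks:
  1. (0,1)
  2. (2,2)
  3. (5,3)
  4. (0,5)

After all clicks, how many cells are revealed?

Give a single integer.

Click 1 (0,1) count=2: revealed 1 new [(0,1)] -> total=1
Click 2 (2,2) count=5: revealed 1 new [(2,2)] -> total=2
Click 3 (5,3) count=4: revealed 1 new [(5,3)] -> total=3
Click 4 (0,5) count=0: revealed 6 new [(0,3) (0,4) (0,5) (1,3) (1,4) (1,5)] -> total=9

Answer: 9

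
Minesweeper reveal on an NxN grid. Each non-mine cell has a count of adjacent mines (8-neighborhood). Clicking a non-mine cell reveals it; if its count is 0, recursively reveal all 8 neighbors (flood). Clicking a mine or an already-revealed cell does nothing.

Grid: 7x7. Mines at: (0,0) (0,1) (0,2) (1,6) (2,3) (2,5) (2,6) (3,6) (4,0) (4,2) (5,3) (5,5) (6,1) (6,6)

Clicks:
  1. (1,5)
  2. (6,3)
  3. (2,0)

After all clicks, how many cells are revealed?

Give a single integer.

Answer: 11

Derivation:
Click 1 (1,5) count=3: revealed 1 new [(1,5)] -> total=1
Click 2 (6,3) count=1: revealed 1 new [(6,3)] -> total=2
Click 3 (2,0) count=0: revealed 9 new [(1,0) (1,1) (1,2) (2,0) (2,1) (2,2) (3,0) (3,1) (3,2)] -> total=11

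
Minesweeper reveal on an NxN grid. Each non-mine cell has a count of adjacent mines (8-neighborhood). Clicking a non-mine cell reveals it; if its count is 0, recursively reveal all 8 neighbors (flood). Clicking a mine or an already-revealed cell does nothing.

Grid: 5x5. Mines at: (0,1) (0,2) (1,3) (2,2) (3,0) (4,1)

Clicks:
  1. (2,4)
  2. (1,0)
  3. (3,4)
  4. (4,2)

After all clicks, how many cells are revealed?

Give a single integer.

Answer: 9

Derivation:
Click 1 (2,4) count=1: revealed 1 new [(2,4)] -> total=1
Click 2 (1,0) count=1: revealed 1 new [(1,0)] -> total=2
Click 3 (3,4) count=0: revealed 7 new [(2,3) (3,2) (3,3) (3,4) (4,2) (4,3) (4,4)] -> total=9
Click 4 (4,2) count=1: revealed 0 new [(none)] -> total=9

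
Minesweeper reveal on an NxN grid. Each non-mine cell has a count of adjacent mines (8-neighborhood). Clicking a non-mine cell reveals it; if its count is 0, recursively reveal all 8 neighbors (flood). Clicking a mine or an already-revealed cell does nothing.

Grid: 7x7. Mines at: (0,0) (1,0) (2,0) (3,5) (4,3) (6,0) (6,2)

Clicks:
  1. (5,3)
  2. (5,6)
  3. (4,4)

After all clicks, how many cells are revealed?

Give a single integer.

Click 1 (5,3) count=2: revealed 1 new [(5,3)] -> total=1
Click 2 (5,6) count=0: revealed 10 new [(4,4) (4,5) (4,6) (5,4) (5,5) (5,6) (6,3) (6,4) (6,5) (6,6)] -> total=11
Click 3 (4,4) count=2: revealed 0 new [(none)] -> total=11

Answer: 11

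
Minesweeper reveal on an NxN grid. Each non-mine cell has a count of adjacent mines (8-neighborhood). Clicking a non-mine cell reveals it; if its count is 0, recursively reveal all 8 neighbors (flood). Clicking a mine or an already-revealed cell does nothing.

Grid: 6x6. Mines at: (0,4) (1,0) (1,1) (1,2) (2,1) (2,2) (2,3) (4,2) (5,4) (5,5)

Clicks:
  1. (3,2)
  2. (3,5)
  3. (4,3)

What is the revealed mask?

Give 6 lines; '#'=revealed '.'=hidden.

Answer: ......
....##
....##
..#.##
...###
......

Derivation:
Click 1 (3,2) count=4: revealed 1 new [(3,2)] -> total=1
Click 2 (3,5) count=0: revealed 8 new [(1,4) (1,5) (2,4) (2,5) (3,4) (3,5) (4,4) (4,5)] -> total=9
Click 3 (4,3) count=2: revealed 1 new [(4,3)] -> total=10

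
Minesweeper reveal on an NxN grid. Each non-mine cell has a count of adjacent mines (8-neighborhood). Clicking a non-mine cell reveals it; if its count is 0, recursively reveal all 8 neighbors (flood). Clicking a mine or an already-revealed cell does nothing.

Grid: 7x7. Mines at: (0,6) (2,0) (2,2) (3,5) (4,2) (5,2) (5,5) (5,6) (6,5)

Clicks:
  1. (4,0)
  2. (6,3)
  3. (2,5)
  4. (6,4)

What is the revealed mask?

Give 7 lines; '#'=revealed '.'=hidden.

Answer: .......
.......
.....#.
##.....
##.....
##.....
##.##..

Derivation:
Click 1 (4,0) count=0: revealed 8 new [(3,0) (3,1) (4,0) (4,1) (5,0) (5,1) (6,0) (6,1)] -> total=8
Click 2 (6,3) count=1: revealed 1 new [(6,3)] -> total=9
Click 3 (2,5) count=1: revealed 1 new [(2,5)] -> total=10
Click 4 (6,4) count=2: revealed 1 new [(6,4)] -> total=11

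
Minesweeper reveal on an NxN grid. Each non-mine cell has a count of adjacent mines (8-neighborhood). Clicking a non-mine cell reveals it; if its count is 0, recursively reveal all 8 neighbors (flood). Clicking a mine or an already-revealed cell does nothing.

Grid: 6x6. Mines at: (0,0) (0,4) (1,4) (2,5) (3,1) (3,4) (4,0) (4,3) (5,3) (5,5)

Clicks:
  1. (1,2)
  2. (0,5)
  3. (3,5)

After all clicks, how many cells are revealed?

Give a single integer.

Answer: 11

Derivation:
Click 1 (1,2) count=0: revealed 9 new [(0,1) (0,2) (0,3) (1,1) (1,2) (1,3) (2,1) (2,2) (2,3)] -> total=9
Click 2 (0,5) count=2: revealed 1 new [(0,5)] -> total=10
Click 3 (3,5) count=2: revealed 1 new [(3,5)] -> total=11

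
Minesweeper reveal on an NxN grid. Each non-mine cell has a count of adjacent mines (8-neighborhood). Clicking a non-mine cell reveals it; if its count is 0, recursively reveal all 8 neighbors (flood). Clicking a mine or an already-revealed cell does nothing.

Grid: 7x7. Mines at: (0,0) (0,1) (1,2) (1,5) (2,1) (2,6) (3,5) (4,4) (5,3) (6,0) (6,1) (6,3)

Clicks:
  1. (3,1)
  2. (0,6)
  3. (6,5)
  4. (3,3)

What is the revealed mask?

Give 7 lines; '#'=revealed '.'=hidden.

Click 1 (3,1) count=1: revealed 1 new [(3,1)] -> total=1
Click 2 (0,6) count=1: revealed 1 new [(0,6)] -> total=2
Click 3 (6,5) count=0: revealed 8 new [(4,5) (4,6) (5,4) (5,5) (5,6) (6,4) (6,5) (6,6)] -> total=10
Click 4 (3,3) count=1: revealed 1 new [(3,3)] -> total=11

Answer: ......#
.......
.......
.#.#...
.....##
....###
....###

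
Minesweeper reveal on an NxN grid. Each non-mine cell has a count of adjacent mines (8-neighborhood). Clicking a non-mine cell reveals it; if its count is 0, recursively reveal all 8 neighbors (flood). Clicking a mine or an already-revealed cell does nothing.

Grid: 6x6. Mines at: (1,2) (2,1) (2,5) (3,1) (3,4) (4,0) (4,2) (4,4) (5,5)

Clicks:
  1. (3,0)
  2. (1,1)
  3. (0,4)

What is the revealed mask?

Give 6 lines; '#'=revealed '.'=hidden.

Answer: ...###
.#.###
......
#.....
......
......

Derivation:
Click 1 (3,0) count=3: revealed 1 new [(3,0)] -> total=1
Click 2 (1,1) count=2: revealed 1 new [(1,1)] -> total=2
Click 3 (0,4) count=0: revealed 6 new [(0,3) (0,4) (0,5) (1,3) (1,4) (1,5)] -> total=8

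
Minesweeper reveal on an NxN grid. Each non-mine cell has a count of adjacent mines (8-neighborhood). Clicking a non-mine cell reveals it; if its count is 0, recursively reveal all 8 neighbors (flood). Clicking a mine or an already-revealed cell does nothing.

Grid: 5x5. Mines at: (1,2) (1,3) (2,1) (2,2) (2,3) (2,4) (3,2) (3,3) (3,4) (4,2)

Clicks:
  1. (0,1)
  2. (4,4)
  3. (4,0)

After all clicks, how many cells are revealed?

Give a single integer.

Click 1 (0,1) count=1: revealed 1 new [(0,1)] -> total=1
Click 2 (4,4) count=2: revealed 1 new [(4,4)] -> total=2
Click 3 (4,0) count=0: revealed 4 new [(3,0) (3,1) (4,0) (4,1)] -> total=6

Answer: 6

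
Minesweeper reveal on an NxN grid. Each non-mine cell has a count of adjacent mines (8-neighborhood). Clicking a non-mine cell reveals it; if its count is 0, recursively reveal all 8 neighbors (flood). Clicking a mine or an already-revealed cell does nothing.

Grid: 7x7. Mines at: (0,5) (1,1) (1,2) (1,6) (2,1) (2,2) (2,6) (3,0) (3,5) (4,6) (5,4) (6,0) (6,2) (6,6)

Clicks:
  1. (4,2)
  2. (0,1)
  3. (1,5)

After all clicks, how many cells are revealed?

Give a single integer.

Answer: 11

Derivation:
Click 1 (4,2) count=0: revealed 9 new [(3,1) (3,2) (3,3) (4,1) (4,2) (4,3) (5,1) (5,2) (5,3)] -> total=9
Click 2 (0,1) count=2: revealed 1 new [(0,1)] -> total=10
Click 3 (1,5) count=3: revealed 1 new [(1,5)] -> total=11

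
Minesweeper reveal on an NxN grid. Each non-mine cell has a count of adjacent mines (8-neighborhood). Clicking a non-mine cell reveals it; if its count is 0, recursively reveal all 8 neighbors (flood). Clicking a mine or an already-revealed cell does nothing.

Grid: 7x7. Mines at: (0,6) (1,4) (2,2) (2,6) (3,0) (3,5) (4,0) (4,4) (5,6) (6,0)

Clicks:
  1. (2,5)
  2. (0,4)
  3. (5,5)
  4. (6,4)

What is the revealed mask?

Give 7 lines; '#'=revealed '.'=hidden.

Answer: ....#..
.......
.....#.
.###...
.###...
.#####.
.#####.

Derivation:
Click 1 (2,5) count=3: revealed 1 new [(2,5)] -> total=1
Click 2 (0,4) count=1: revealed 1 new [(0,4)] -> total=2
Click 3 (5,5) count=2: revealed 1 new [(5,5)] -> total=3
Click 4 (6,4) count=0: revealed 15 new [(3,1) (3,2) (3,3) (4,1) (4,2) (4,3) (5,1) (5,2) (5,3) (5,4) (6,1) (6,2) (6,3) (6,4) (6,5)] -> total=18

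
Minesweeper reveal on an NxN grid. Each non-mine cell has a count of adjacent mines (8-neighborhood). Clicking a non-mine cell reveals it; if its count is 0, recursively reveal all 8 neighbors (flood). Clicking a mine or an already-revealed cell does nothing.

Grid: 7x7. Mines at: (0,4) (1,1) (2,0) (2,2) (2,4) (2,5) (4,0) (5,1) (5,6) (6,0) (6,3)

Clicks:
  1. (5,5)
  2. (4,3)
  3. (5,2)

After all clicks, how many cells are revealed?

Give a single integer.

Answer: 12

Derivation:
Click 1 (5,5) count=1: revealed 1 new [(5,5)] -> total=1
Click 2 (4,3) count=0: revealed 11 new [(3,2) (3,3) (3,4) (3,5) (4,2) (4,3) (4,4) (4,5) (5,2) (5,3) (5,4)] -> total=12
Click 3 (5,2) count=2: revealed 0 new [(none)] -> total=12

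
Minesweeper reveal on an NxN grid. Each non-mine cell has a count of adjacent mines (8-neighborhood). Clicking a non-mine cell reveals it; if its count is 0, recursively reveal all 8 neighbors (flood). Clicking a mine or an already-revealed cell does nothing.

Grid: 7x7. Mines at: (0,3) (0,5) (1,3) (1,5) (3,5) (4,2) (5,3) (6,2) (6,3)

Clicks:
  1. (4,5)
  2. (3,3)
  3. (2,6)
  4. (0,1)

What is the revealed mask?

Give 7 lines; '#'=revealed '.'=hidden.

Answer: ###....
###....
###...#
####...
##...#.
##.....
##.....

Derivation:
Click 1 (4,5) count=1: revealed 1 new [(4,5)] -> total=1
Click 2 (3,3) count=1: revealed 1 new [(3,3)] -> total=2
Click 3 (2,6) count=2: revealed 1 new [(2,6)] -> total=3
Click 4 (0,1) count=0: revealed 18 new [(0,0) (0,1) (0,2) (1,0) (1,1) (1,2) (2,0) (2,1) (2,2) (3,0) (3,1) (3,2) (4,0) (4,1) (5,0) (5,1) (6,0) (6,1)] -> total=21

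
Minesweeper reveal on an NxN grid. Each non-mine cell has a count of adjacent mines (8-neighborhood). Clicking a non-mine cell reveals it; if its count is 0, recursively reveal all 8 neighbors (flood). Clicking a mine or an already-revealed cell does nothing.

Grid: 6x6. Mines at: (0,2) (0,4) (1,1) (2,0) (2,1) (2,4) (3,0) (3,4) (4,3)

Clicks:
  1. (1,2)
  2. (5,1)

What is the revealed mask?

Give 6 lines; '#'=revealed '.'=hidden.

Answer: ......
..#...
......
......
###...
###...

Derivation:
Click 1 (1,2) count=3: revealed 1 new [(1,2)] -> total=1
Click 2 (5,1) count=0: revealed 6 new [(4,0) (4,1) (4,2) (5,0) (5,1) (5,2)] -> total=7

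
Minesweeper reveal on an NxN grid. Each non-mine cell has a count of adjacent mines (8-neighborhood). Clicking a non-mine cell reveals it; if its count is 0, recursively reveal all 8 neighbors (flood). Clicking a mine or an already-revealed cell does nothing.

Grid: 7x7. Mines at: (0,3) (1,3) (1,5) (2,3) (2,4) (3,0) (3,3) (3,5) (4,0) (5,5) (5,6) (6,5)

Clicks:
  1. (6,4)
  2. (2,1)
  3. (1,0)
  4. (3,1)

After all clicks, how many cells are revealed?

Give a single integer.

Answer: 11

Derivation:
Click 1 (6,4) count=2: revealed 1 new [(6,4)] -> total=1
Click 2 (2,1) count=1: revealed 1 new [(2,1)] -> total=2
Click 3 (1,0) count=0: revealed 8 new [(0,0) (0,1) (0,2) (1,0) (1,1) (1,2) (2,0) (2,2)] -> total=10
Click 4 (3,1) count=2: revealed 1 new [(3,1)] -> total=11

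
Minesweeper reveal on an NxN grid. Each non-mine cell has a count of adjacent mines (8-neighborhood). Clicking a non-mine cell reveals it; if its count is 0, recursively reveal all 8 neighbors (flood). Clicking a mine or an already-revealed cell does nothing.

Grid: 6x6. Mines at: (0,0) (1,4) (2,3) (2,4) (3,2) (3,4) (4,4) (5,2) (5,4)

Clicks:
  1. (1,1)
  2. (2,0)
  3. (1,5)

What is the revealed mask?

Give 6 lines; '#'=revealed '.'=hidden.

Click 1 (1,1) count=1: revealed 1 new [(1,1)] -> total=1
Click 2 (2,0) count=0: revealed 9 new [(1,0) (2,0) (2,1) (3,0) (3,1) (4,0) (4,1) (5,0) (5,1)] -> total=10
Click 3 (1,5) count=2: revealed 1 new [(1,5)] -> total=11

Answer: ......
##...#
##....
##....
##....
##....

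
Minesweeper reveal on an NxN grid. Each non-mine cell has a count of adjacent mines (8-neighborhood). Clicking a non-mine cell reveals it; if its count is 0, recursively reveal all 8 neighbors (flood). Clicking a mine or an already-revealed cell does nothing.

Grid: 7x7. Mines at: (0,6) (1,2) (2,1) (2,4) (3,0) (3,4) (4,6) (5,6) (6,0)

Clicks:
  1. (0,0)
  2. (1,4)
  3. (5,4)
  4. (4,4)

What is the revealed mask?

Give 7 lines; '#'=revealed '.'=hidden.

Click 1 (0,0) count=0: revealed 4 new [(0,0) (0,1) (1,0) (1,1)] -> total=4
Click 2 (1,4) count=1: revealed 1 new [(1,4)] -> total=5
Click 3 (5,4) count=0: revealed 18 new [(3,1) (3,2) (3,3) (4,1) (4,2) (4,3) (4,4) (4,5) (5,1) (5,2) (5,3) (5,4) (5,5) (6,1) (6,2) (6,3) (6,4) (6,5)] -> total=23
Click 4 (4,4) count=1: revealed 0 new [(none)] -> total=23

Answer: ##.....
##..#..
.......
.###...
.#####.
.#####.
.#####.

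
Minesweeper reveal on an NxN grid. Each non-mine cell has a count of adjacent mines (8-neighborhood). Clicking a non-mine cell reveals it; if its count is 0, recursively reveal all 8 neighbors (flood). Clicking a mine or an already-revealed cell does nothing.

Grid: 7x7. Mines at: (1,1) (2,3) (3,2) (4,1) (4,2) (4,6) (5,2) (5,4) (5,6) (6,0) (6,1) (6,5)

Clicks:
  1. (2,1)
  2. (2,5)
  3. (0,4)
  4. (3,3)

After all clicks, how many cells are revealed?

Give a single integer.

Click 1 (2,1) count=2: revealed 1 new [(2,1)] -> total=1
Click 2 (2,5) count=0: revealed 16 new [(0,2) (0,3) (0,4) (0,5) (0,6) (1,2) (1,3) (1,4) (1,5) (1,6) (2,4) (2,5) (2,6) (3,4) (3,5) (3,6)] -> total=17
Click 3 (0,4) count=0: revealed 0 new [(none)] -> total=17
Click 4 (3,3) count=3: revealed 1 new [(3,3)] -> total=18

Answer: 18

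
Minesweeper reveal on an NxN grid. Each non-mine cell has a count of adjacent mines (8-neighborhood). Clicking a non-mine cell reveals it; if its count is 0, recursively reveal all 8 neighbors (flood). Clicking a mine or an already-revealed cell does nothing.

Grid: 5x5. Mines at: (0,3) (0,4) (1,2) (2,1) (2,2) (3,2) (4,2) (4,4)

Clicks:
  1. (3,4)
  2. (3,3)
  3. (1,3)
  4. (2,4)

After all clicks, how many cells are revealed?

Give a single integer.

Click 1 (3,4) count=1: revealed 1 new [(3,4)] -> total=1
Click 2 (3,3) count=4: revealed 1 new [(3,3)] -> total=2
Click 3 (1,3) count=4: revealed 1 new [(1,3)] -> total=3
Click 4 (2,4) count=0: revealed 3 new [(1,4) (2,3) (2,4)] -> total=6

Answer: 6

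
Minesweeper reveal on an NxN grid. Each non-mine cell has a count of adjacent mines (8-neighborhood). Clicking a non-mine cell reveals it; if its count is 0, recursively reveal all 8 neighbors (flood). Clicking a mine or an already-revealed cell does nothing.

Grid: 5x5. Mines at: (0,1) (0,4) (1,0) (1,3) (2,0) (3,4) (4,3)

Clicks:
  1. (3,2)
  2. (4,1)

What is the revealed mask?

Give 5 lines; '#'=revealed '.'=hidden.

Click 1 (3,2) count=1: revealed 1 new [(3,2)] -> total=1
Click 2 (4,1) count=0: revealed 5 new [(3,0) (3,1) (4,0) (4,1) (4,2)] -> total=6

Answer: .....
.....
.....
###..
###..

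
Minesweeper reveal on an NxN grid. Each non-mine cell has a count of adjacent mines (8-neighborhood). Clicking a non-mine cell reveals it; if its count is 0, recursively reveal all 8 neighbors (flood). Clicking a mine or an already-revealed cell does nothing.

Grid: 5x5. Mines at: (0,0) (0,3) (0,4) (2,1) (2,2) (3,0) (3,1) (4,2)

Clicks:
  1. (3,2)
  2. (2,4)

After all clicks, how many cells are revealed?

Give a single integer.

Click 1 (3,2) count=4: revealed 1 new [(3,2)] -> total=1
Click 2 (2,4) count=0: revealed 8 new [(1,3) (1,4) (2,3) (2,4) (3,3) (3,4) (4,3) (4,4)] -> total=9

Answer: 9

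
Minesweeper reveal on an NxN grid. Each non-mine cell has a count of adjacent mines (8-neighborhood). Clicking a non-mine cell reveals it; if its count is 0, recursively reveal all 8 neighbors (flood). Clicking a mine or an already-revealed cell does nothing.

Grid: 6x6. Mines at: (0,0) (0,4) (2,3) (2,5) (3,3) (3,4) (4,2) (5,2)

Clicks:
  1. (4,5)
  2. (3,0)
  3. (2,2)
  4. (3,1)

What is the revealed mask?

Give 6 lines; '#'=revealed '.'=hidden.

Click 1 (4,5) count=1: revealed 1 new [(4,5)] -> total=1
Click 2 (3,0) count=0: revealed 13 new [(1,0) (1,1) (1,2) (2,0) (2,1) (2,2) (3,0) (3,1) (3,2) (4,0) (4,1) (5,0) (5,1)] -> total=14
Click 3 (2,2) count=2: revealed 0 new [(none)] -> total=14
Click 4 (3,1) count=1: revealed 0 new [(none)] -> total=14

Answer: ......
###...
###...
###...
##...#
##....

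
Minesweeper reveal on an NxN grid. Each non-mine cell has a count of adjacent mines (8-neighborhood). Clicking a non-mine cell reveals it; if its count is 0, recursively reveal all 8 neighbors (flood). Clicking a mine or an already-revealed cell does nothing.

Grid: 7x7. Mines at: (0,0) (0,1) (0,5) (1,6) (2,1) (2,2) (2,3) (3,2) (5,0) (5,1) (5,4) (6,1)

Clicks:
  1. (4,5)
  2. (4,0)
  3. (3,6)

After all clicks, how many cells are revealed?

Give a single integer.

Answer: 14

Derivation:
Click 1 (4,5) count=1: revealed 1 new [(4,5)] -> total=1
Click 2 (4,0) count=2: revealed 1 new [(4,0)] -> total=2
Click 3 (3,6) count=0: revealed 12 new [(2,4) (2,5) (2,6) (3,4) (3,5) (3,6) (4,4) (4,6) (5,5) (5,6) (6,5) (6,6)] -> total=14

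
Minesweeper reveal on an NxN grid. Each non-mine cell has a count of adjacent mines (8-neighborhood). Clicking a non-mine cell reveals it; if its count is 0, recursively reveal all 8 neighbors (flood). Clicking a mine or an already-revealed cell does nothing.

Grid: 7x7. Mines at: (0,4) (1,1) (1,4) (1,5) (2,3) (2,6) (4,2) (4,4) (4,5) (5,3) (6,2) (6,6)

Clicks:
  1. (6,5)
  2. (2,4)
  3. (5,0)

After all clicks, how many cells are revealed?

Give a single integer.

Click 1 (6,5) count=1: revealed 1 new [(6,5)] -> total=1
Click 2 (2,4) count=3: revealed 1 new [(2,4)] -> total=2
Click 3 (5,0) count=0: revealed 10 new [(2,0) (2,1) (3,0) (3,1) (4,0) (4,1) (5,0) (5,1) (6,0) (6,1)] -> total=12

Answer: 12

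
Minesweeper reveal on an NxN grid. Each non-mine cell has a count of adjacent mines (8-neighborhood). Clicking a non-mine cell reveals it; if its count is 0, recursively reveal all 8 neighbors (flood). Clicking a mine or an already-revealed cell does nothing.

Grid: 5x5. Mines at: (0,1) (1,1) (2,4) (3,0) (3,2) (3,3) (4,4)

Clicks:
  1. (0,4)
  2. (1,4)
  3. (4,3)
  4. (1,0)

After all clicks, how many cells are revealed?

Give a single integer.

Click 1 (0,4) count=0: revealed 6 new [(0,2) (0,3) (0,4) (1,2) (1,3) (1,4)] -> total=6
Click 2 (1,4) count=1: revealed 0 new [(none)] -> total=6
Click 3 (4,3) count=3: revealed 1 new [(4,3)] -> total=7
Click 4 (1,0) count=2: revealed 1 new [(1,0)] -> total=8

Answer: 8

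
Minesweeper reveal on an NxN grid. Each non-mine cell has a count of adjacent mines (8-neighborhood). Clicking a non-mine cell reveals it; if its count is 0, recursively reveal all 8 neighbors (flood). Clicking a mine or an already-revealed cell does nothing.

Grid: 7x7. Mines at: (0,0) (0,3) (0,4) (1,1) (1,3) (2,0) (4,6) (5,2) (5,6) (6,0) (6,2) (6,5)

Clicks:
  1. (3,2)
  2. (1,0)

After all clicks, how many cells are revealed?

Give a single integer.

Click 1 (3,2) count=0: revealed 25 new [(0,5) (0,6) (1,4) (1,5) (1,6) (2,1) (2,2) (2,3) (2,4) (2,5) (2,6) (3,1) (3,2) (3,3) (3,4) (3,5) (3,6) (4,1) (4,2) (4,3) (4,4) (4,5) (5,3) (5,4) (5,5)] -> total=25
Click 2 (1,0) count=3: revealed 1 new [(1,0)] -> total=26

Answer: 26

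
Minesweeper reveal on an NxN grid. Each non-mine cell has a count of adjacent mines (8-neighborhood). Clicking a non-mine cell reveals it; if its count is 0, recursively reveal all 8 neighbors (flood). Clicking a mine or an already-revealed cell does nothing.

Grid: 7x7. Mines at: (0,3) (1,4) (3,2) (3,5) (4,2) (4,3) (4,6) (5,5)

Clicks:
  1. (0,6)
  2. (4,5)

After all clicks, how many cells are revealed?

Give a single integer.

Answer: 7

Derivation:
Click 1 (0,6) count=0: revealed 6 new [(0,5) (0,6) (1,5) (1,6) (2,5) (2,6)] -> total=6
Click 2 (4,5) count=3: revealed 1 new [(4,5)] -> total=7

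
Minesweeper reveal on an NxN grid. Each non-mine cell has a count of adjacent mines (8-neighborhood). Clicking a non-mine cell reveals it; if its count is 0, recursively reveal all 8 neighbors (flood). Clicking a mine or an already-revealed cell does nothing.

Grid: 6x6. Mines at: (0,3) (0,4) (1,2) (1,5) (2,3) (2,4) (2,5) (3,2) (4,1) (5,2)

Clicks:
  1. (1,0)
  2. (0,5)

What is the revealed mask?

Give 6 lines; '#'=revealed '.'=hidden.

Click 1 (1,0) count=0: revealed 8 new [(0,0) (0,1) (1,0) (1,1) (2,0) (2,1) (3,0) (3,1)] -> total=8
Click 2 (0,5) count=2: revealed 1 new [(0,5)] -> total=9

Answer: ##...#
##....
##....
##....
......
......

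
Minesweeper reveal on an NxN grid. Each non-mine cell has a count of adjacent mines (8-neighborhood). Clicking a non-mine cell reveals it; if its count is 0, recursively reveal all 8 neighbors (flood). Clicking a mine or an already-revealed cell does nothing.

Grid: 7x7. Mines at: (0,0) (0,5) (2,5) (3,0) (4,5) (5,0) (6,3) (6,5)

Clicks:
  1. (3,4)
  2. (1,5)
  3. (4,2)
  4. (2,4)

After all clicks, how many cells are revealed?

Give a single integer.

Answer: 25

Derivation:
Click 1 (3,4) count=2: revealed 1 new [(3,4)] -> total=1
Click 2 (1,5) count=2: revealed 1 new [(1,5)] -> total=2
Click 3 (4,2) count=0: revealed 23 new [(0,1) (0,2) (0,3) (0,4) (1,1) (1,2) (1,3) (1,4) (2,1) (2,2) (2,3) (2,4) (3,1) (3,2) (3,3) (4,1) (4,2) (4,3) (4,4) (5,1) (5,2) (5,3) (5,4)] -> total=25
Click 4 (2,4) count=1: revealed 0 new [(none)] -> total=25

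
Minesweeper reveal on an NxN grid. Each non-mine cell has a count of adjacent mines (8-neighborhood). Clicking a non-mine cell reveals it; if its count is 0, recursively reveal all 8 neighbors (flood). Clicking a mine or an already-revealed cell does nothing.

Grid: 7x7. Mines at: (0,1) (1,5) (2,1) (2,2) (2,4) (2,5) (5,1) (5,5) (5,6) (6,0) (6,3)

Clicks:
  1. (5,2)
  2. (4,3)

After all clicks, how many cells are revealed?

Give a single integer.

Answer: 9

Derivation:
Click 1 (5,2) count=2: revealed 1 new [(5,2)] -> total=1
Click 2 (4,3) count=0: revealed 8 new [(3,2) (3,3) (3,4) (4,2) (4,3) (4,4) (5,3) (5,4)] -> total=9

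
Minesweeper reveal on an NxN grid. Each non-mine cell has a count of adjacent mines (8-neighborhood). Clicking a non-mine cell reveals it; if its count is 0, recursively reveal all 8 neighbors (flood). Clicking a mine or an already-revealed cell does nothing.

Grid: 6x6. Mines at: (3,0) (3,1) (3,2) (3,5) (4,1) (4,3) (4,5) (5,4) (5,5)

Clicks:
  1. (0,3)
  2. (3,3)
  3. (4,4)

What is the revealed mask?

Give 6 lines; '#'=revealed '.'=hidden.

Click 1 (0,3) count=0: revealed 18 new [(0,0) (0,1) (0,2) (0,3) (0,4) (0,5) (1,0) (1,1) (1,2) (1,3) (1,4) (1,5) (2,0) (2,1) (2,2) (2,3) (2,4) (2,5)] -> total=18
Click 2 (3,3) count=2: revealed 1 new [(3,3)] -> total=19
Click 3 (4,4) count=5: revealed 1 new [(4,4)] -> total=20

Answer: ######
######
######
...#..
....#.
......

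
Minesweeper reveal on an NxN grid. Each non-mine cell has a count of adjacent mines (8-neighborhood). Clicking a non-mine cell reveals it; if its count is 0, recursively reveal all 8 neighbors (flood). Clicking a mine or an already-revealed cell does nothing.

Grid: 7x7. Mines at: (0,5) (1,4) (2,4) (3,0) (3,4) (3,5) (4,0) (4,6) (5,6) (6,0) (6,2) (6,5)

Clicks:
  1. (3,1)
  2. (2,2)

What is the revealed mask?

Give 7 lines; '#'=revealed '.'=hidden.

Answer: ####...
####...
####...
.###...
.###...
.###...
.......

Derivation:
Click 1 (3,1) count=2: revealed 1 new [(3,1)] -> total=1
Click 2 (2,2) count=0: revealed 20 new [(0,0) (0,1) (0,2) (0,3) (1,0) (1,1) (1,2) (1,3) (2,0) (2,1) (2,2) (2,3) (3,2) (3,3) (4,1) (4,2) (4,3) (5,1) (5,2) (5,3)] -> total=21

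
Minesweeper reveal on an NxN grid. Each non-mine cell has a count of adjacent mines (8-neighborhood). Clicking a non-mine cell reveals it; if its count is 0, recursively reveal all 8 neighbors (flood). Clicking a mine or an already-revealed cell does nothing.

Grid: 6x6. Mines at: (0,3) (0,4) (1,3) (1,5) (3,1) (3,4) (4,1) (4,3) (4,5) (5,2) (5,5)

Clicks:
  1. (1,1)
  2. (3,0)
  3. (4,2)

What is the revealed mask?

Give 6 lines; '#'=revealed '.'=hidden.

Click 1 (1,1) count=0: revealed 9 new [(0,0) (0,1) (0,2) (1,0) (1,1) (1,2) (2,0) (2,1) (2,2)] -> total=9
Click 2 (3,0) count=2: revealed 1 new [(3,0)] -> total=10
Click 3 (4,2) count=4: revealed 1 new [(4,2)] -> total=11

Answer: ###...
###...
###...
#.....
..#...
......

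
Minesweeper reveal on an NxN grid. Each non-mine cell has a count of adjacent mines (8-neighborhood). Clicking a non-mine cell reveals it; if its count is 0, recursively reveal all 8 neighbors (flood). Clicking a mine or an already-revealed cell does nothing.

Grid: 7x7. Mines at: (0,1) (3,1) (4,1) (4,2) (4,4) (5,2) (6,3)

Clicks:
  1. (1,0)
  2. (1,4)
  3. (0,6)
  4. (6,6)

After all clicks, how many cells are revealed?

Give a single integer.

Click 1 (1,0) count=1: revealed 1 new [(1,0)] -> total=1
Click 2 (1,4) count=0: revealed 28 new [(0,2) (0,3) (0,4) (0,5) (0,6) (1,2) (1,3) (1,4) (1,5) (1,6) (2,2) (2,3) (2,4) (2,5) (2,6) (3,2) (3,3) (3,4) (3,5) (3,6) (4,5) (4,6) (5,4) (5,5) (5,6) (6,4) (6,5) (6,6)] -> total=29
Click 3 (0,6) count=0: revealed 0 new [(none)] -> total=29
Click 4 (6,6) count=0: revealed 0 new [(none)] -> total=29

Answer: 29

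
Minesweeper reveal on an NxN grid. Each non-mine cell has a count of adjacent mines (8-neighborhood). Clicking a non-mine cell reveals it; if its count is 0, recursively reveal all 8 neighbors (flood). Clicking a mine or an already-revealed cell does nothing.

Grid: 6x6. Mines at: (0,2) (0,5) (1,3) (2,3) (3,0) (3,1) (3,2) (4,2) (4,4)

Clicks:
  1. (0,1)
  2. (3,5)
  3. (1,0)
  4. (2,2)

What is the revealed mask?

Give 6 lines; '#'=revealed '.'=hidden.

Click 1 (0,1) count=1: revealed 1 new [(0,1)] -> total=1
Click 2 (3,5) count=1: revealed 1 new [(3,5)] -> total=2
Click 3 (1,0) count=0: revealed 5 new [(0,0) (1,0) (1,1) (2,0) (2,1)] -> total=7
Click 4 (2,2) count=4: revealed 1 new [(2,2)] -> total=8

Answer: ##....
##....
###...
.....#
......
......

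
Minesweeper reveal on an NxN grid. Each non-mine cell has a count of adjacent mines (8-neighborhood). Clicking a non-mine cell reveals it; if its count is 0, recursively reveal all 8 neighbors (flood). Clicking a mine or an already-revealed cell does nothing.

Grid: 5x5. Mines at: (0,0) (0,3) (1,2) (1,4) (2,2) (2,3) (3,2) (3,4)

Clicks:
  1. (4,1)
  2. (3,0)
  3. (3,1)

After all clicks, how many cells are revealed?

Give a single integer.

Answer: 8

Derivation:
Click 1 (4,1) count=1: revealed 1 new [(4,1)] -> total=1
Click 2 (3,0) count=0: revealed 7 new [(1,0) (1,1) (2,0) (2,1) (3,0) (3,1) (4,0)] -> total=8
Click 3 (3,1) count=2: revealed 0 new [(none)] -> total=8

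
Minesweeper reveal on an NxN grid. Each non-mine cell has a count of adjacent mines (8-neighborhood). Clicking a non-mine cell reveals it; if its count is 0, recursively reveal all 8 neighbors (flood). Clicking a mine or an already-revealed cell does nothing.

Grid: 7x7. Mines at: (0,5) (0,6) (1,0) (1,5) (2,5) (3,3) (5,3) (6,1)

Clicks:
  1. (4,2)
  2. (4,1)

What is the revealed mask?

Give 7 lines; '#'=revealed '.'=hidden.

Click 1 (4,2) count=2: revealed 1 new [(4,2)] -> total=1
Click 2 (4,1) count=0: revealed 11 new [(2,0) (2,1) (2,2) (3,0) (3,1) (3,2) (4,0) (4,1) (5,0) (5,1) (5,2)] -> total=12

Answer: .......
.......
###....
###....
###....
###....
.......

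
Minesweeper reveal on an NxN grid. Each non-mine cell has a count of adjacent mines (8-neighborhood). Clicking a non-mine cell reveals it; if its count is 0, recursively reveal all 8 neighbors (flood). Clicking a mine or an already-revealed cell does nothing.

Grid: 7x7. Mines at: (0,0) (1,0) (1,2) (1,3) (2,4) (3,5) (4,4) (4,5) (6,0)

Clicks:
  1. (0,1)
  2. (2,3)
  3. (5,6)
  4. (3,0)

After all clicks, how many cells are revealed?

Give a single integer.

Click 1 (0,1) count=3: revealed 1 new [(0,1)] -> total=1
Click 2 (2,3) count=3: revealed 1 new [(2,3)] -> total=2
Click 3 (5,6) count=1: revealed 1 new [(5,6)] -> total=3
Click 4 (3,0) count=0: revealed 23 new [(2,0) (2,1) (2,2) (3,0) (3,1) (3,2) (3,3) (4,0) (4,1) (4,2) (4,3) (5,0) (5,1) (5,2) (5,3) (5,4) (5,5) (6,1) (6,2) (6,3) (6,4) (6,5) (6,6)] -> total=26

Answer: 26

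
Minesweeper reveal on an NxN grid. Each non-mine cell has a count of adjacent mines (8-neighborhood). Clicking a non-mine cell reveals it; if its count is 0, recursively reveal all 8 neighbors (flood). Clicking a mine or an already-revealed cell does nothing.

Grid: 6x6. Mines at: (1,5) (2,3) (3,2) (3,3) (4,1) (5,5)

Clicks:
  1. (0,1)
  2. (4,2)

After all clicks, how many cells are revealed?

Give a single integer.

Click 1 (0,1) count=0: revealed 15 new [(0,0) (0,1) (0,2) (0,3) (0,4) (1,0) (1,1) (1,2) (1,3) (1,4) (2,0) (2,1) (2,2) (3,0) (3,1)] -> total=15
Click 2 (4,2) count=3: revealed 1 new [(4,2)] -> total=16

Answer: 16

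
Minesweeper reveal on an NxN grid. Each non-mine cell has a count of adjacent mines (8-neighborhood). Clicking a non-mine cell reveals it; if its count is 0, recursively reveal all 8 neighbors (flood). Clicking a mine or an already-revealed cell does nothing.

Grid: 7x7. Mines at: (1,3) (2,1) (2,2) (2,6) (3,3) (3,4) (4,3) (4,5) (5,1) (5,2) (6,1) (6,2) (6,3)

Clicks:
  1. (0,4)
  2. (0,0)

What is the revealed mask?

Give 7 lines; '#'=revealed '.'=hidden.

Click 1 (0,4) count=1: revealed 1 new [(0,4)] -> total=1
Click 2 (0,0) count=0: revealed 6 new [(0,0) (0,1) (0,2) (1,0) (1,1) (1,2)] -> total=7

Answer: ###.#..
###....
.......
.......
.......
.......
.......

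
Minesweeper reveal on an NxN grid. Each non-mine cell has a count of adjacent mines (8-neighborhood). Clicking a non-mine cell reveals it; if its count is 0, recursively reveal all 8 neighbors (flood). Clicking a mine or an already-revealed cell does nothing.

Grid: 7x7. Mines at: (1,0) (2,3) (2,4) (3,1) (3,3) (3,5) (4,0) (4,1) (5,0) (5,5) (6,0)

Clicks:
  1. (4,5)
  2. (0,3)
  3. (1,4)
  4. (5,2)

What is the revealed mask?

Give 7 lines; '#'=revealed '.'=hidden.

Click 1 (4,5) count=2: revealed 1 new [(4,5)] -> total=1
Click 2 (0,3) count=0: revealed 14 new [(0,1) (0,2) (0,3) (0,4) (0,5) (0,6) (1,1) (1,2) (1,3) (1,4) (1,5) (1,6) (2,5) (2,6)] -> total=15
Click 3 (1,4) count=2: revealed 0 new [(none)] -> total=15
Click 4 (5,2) count=1: revealed 1 new [(5,2)] -> total=16

Answer: .######
.######
.....##
.......
.....#.
..#....
.......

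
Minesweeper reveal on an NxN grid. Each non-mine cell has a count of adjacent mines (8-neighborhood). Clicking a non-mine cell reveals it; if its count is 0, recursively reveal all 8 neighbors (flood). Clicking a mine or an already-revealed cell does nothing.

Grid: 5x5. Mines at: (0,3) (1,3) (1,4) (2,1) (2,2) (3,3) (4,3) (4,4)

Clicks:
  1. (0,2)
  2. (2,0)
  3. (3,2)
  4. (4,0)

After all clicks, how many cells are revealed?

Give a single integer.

Answer: 8

Derivation:
Click 1 (0,2) count=2: revealed 1 new [(0,2)] -> total=1
Click 2 (2,0) count=1: revealed 1 new [(2,0)] -> total=2
Click 3 (3,2) count=4: revealed 1 new [(3,2)] -> total=3
Click 4 (4,0) count=0: revealed 5 new [(3,0) (3,1) (4,0) (4,1) (4,2)] -> total=8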